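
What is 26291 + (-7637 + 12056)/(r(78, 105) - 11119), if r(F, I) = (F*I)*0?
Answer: 292325210/11119 ≈ 26291.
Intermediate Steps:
r(F, I) = 0
26291 + (-7637 + 12056)/(r(78, 105) - 11119) = 26291 + (-7637 + 12056)/(0 - 11119) = 26291 + 4419/(-11119) = 26291 + 4419*(-1/11119) = 26291 - 4419/11119 = 292325210/11119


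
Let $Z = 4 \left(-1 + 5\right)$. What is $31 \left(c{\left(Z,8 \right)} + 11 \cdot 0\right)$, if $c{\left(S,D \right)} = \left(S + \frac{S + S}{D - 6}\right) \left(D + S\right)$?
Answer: $23808$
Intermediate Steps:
$Z = 16$ ($Z = 4 \cdot 4 = 16$)
$c{\left(S,D \right)} = \left(D + S\right) \left(S + \frac{2 S}{-6 + D}\right)$ ($c{\left(S,D \right)} = \left(S + \frac{2 S}{-6 + D}\right) \left(D + S\right) = \left(D + S\right) \left(S + \frac{2 S}{-6 + D}\right)$)
$31 \left(c{\left(Z,8 \right)} + 11 \cdot 0\right) = 31 \left(\frac{16 \left(8^{2} - 32 - 64 + 8 \cdot 16\right)}{-6 + 8} + 11 \cdot 0\right) = 31 \left(\frac{16 \left(64 - 32 - 64 + 128\right)}{2} + 0\right) = 31 \left(16 \cdot \frac{1}{2} \cdot 96 + 0\right) = 31 \left(768 + 0\right) = 31 \cdot 768 = 23808$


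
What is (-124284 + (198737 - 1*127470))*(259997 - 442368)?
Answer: 9668763307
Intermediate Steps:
(-124284 + (198737 - 1*127470))*(259997 - 442368) = (-124284 + (198737 - 127470))*(-182371) = (-124284 + 71267)*(-182371) = -53017*(-182371) = 9668763307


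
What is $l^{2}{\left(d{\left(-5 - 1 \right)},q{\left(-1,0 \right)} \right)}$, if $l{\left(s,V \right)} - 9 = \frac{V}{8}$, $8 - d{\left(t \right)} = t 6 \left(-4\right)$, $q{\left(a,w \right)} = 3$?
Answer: $\frac{5625}{64} \approx 87.891$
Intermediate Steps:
$d{\left(t \right)} = 8 + 24 t$ ($d{\left(t \right)} = 8 - t 6 \left(-4\right) = 8 - 6 t \left(-4\right) = 8 - - 24 t = 8 + 24 t$)
$l{\left(s,V \right)} = 9 + \frac{V}{8}$
$l^{2}{\left(d{\left(-5 - 1 \right)},q{\left(-1,0 \right)} \right)} = \left(9 + \frac{1}{8} \cdot 3\right)^{2} = \left(9 + \frac{3}{8}\right)^{2} = \left(\frac{75}{8}\right)^{2} = \frac{5625}{64}$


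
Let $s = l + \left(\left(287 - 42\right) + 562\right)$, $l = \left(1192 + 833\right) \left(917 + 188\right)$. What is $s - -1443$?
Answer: $2239875$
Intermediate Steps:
$l = 2237625$ ($l = 2025 \cdot 1105 = 2237625$)
$s = 2238432$ ($s = 2237625 + \left(\left(287 - 42\right) + 562\right) = 2237625 + \left(245 + 562\right) = 2237625 + 807 = 2238432$)
$s - -1443 = 2238432 - -1443 = 2238432 + 1443 = 2239875$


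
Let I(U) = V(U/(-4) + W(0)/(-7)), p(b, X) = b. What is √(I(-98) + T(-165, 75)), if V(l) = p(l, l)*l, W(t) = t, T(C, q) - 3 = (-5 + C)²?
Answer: √118013/2 ≈ 171.77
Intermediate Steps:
T(C, q) = 3 + (-5 + C)²
V(l) = l² (V(l) = l*l = l²)
I(U) = U²/16 (I(U) = (U/(-4) + 0/(-7))² = (U*(-¼) + 0*(-⅐))² = (-U/4 + 0)² = (-U/4)² = U²/16)
√(I(-98) + T(-165, 75)) = √((1/16)*(-98)² + (3 + (-5 - 165)²)) = √((1/16)*9604 + (3 + (-170)²)) = √(2401/4 + (3 + 28900)) = √(2401/4 + 28903) = √(118013/4) = √118013/2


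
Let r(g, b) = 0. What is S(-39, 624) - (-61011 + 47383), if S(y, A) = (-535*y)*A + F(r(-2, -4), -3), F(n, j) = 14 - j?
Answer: 13033405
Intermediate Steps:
S(y, A) = 17 - 535*A*y (S(y, A) = (-535*y)*A + (14 - 1*(-3)) = -535*A*y + (14 + 3) = -535*A*y + 17 = 17 - 535*A*y)
S(-39, 624) - (-61011 + 47383) = (17 - 535*624*(-39)) - (-61011 + 47383) = (17 + 13019760) - 1*(-13628) = 13019777 + 13628 = 13033405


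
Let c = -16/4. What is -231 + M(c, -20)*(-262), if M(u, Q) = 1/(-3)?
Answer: -431/3 ≈ -143.67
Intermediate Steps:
c = -4 (c = -16*¼ = -4)
M(u, Q) = -⅓
-231 + M(c, -20)*(-262) = -231 - ⅓*(-262) = -231 + 262/3 = -431/3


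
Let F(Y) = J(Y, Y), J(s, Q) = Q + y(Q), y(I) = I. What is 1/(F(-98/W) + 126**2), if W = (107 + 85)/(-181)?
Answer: 48/770917 ≈ 6.2263e-5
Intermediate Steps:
J(s, Q) = 2*Q (J(s, Q) = Q + Q = 2*Q)
W = -192/181 (W = 192*(-1/181) = -192/181 ≈ -1.0608)
F(Y) = 2*Y
1/(F(-98/W) + 126**2) = 1/(2*(-98/(-192/181)) + 126**2) = 1/(2*(-98*(-181/192)) + 15876) = 1/(2*(8869/96) + 15876) = 1/(8869/48 + 15876) = 1/(770917/48) = 48/770917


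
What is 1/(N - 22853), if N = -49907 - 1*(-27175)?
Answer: -1/45585 ≈ -2.1937e-5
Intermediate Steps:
N = -22732 (N = -49907 + 27175 = -22732)
1/(N - 22853) = 1/(-22732 - 22853) = 1/(-45585) = -1/45585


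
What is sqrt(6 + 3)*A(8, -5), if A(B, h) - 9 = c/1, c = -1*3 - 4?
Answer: 6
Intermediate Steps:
c = -7 (c = -3 - 4 = -7)
A(B, h) = 2 (A(B, h) = 9 - 7/1 = 9 - 7*1 = 9 - 7 = 2)
sqrt(6 + 3)*A(8, -5) = sqrt(6 + 3)*2 = sqrt(9)*2 = 3*2 = 6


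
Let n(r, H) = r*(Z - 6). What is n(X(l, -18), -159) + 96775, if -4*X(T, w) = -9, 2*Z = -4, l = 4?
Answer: 96757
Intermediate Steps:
Z = -2 (Z = (½)*(-4) = -2)
X(T, w) = 9/4 (X(T, w) = -¼*(-9) = 9/4)
n(r, H) = -8*r (n(r, H) = r*(-2 - 6) = r*(-8) = -8*r)
n(X(l, -18), -159) + 96775 = -8*9/4 + 96775 = -18 + 96775 = 96757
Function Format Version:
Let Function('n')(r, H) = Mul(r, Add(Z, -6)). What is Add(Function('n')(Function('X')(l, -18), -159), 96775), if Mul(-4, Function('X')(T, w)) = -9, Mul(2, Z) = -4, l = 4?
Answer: 96757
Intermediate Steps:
Z = -2 (Z = Mul(Rational(1, 2), -4) = -2)
Function('X')(T, w) = Rational(9, 4) (Function('X')(T, w) = Mul(Rational(-1, 4), -9) = Rational(9, 4))
Function('n')(r, H) = Mul(-8, r) (Function('n')(r, H) = Mul(r, Add(-2, -6)) = Mul(r, -8) = Mul(-8, r))
Add(Function('n')(Function('X')(l, -18), -159), 96775) = Add(Mul(-8, Rational(9, 4)), 96775) = Add(-18, 96775) = 96757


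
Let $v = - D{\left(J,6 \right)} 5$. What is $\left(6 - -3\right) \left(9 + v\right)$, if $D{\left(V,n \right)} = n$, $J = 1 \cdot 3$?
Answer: $-189$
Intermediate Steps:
$J = 3$
$v = -30$ ($v = \left(-1\right) 6 \cdot 5 = \left(-6\right) 5 = -30$)
$\left(6 - -3\right) \left(9 + v\right) = \left(6 - -3\right) \left(9 - 30\right) = \left(6 + 3\right) \left(-21\right) = 9 \left(-21\right) = -189$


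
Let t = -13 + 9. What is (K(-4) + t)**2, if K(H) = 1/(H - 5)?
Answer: 1369/81 ≈ 16.901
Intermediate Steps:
K(H) = 1/(-5 + H)
t = -4
(K(-4) + t)**2 = (1/(-5 - 4) - 4)**2 = (1/(-9) - 4)**2 = (-1/9 - 4)**2 = (-37/9)**2 = 1369/81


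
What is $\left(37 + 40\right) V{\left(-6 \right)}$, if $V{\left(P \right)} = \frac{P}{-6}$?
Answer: $77$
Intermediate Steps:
$V{\left(P \right)} = - \frac{P}{6}$ ($V{\left(P \right)} = P \left(- \frac{1}{6}\right) = - \frac{P}{6}$)
$\left(37 + 40\right) V{\left(-6 \right)} = \left(37 + 40\right) \left(\left(- \frac{1}{6}\right) \left(-6\right)\right) = 77 \cdot 1 = 77$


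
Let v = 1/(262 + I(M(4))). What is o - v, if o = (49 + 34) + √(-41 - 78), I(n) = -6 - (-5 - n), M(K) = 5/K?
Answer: 87063/1049 + I*√119 ≈ 82.996 + 10.909*I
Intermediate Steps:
I(n) = -1 + n (I(n) = -6 + (5 + n) = -1 + n)
v = 4/1049 (v = 1/(262 + (-1 + 5/4)) = 1/(262 + ¼) = 1/(1049/4) = 4/1049 ≈ 0.0038132)
o = 83 + I*√119 (o = 83 + √(-119) = 83 + I*√119 ≈ 83.0 + 10.909*I)
o - v = (83 + I*√119) - 1*4/1049 = (83 + I*√119) - 4/1049 = 87063/1049 + I*√119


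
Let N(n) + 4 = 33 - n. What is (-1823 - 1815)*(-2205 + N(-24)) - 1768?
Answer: 7827208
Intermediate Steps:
N(n) = 29 - n (N(n) = -4 + (33 - n) = 29 - n)
(-1823 - 1815)*(-2205 + N(-24)) - 1768 = (-1823 - 1815)*(-2205 + (29 - 1*(-24))) - 1768 = -3638*(-2205 + (29 + 24)) - 1768 = -3638*(-2205 + 53) - 1768 = -3638*(-2152) - 1768 = 7828976 - 1768 = 7827208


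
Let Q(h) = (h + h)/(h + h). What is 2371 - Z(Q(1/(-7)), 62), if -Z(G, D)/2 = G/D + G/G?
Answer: 73564/31 ≈ 2373.0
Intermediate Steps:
Q(h) = 1 (Q(h) = (2*h)/((2*h)) = (2*h)*(1/(2*h)) = 1)
Z(G, D) = -2 - 2*G/D (Z(G, D) = -2*(G/D + G/G) = -2*(G/D + 1) = -2*(1 + G/D) = -2 - 2*G/D)
2371 - Z(Q(1/(-7)), 62) = 2371 - (-2 - 2*1/62) = 2371 - (-2 - 2*1*1/62) = 2371 - (-2 - 1/31) = 2371 - 1*(-63/31) = 2371 + 63/31 = 73564/31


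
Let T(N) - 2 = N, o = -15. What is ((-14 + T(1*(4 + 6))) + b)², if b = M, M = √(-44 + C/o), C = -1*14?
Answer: (30 - I*√9690)²/225 ≈ -39.067 - 26.25*I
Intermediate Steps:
T(N) = 2 + N
C = -14
M = I*√9690/15 (M = √(-44 - 14/(-15)) = √(-44 - 14*(-1/15)) = √(-44 + 14/15) = √(-646/15) = I*√9690/15 ≈ 6.5625*I)
b = I*√9690/15 ≈ 6.5625*I
((-14 + T(1*(4 + 6))) + b)² = ((-14 + (2 + 1*(4 + 6))) + I*√9690/15)² = ((-14 + (2 + 1*10)) + I*√9690/15)² = ((-14 + (2 + 10)) + I*√9690/15)² = ((-14 + 12) + I*√9690/15)² = (-2 + I*√9690/15)²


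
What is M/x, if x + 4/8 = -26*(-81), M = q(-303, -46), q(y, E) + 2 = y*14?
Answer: -8488/4211 ≈ -2.0157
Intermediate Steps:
q(y, E) = -2 + 14*y (q(y, E) = -2 + y*14 = -2 + 14*y)
M = -4244 (M = -2 + 14*(-303) = -2 - 4242 = -4244)
x = 4211/2 (x = -½ - 26*(-81) = -½ + 2106 = 4211/2 ≈ 2105.5)
M/x = -4244/4211/2 = -4244*2/4211 = -8488/4211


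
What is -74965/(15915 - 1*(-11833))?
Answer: -74965/27748 ≈ -2.7016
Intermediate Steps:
-74965/(15915 - 1*(-11833)) = -74965/(15915 + 11833) = -74965/27748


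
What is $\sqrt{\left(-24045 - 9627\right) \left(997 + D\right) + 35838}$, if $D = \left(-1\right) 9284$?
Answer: $\sqrt{279075702} \approx 16706.0$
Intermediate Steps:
$D = -9284$
$\sqrt{\left(-24045 - 9627\right) \left(997 + D\right) + 35838} = \sqrt{\left(-24045 - 9627\right) \left(997 - 9284\right) + 35838} = \sqrt{\left(-33672\right) \left(-8287\right) + 35838} = \sqrt{279039864 + 35838} = \sqrt{279075702}$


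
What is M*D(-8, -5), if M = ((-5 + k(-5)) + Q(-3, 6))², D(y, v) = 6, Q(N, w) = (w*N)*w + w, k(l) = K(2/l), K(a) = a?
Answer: 1730214/25 ≈ 69209.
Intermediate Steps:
k(l) = 2/l
Q(N, w) = w + N*w² (Q(N, w) = (N*w)*w + w = N*w² + w = w + N*w²)
M = 288369/25 (M = ((-5 + 2/(-5)) + 6*(1 - 3*6))² = ((-5 + 2*(-⅕)) + 6*(1 - 18))² = ((-5 - ⅖) + 6*(-17))² = (-27/5 - 102)² = (-537/5)² = 288369/25 ≈ 11535.)
M*D(-8, -5) = (288369/25)*6 = 1730214/25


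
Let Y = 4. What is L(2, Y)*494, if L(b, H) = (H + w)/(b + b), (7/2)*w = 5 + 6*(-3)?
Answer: 247/7 ≈ 35.286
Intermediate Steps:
w = -26/7 (w = 2*(5 + 6*(-3))/7 = 2*(5 - 18)/7 = (2/7)*(-13) = -26/7 ≈ -3.7143)
L(b, H) = (-26/7 + H)/(2*b) (L(b, H) = (H - 26/7)/(b + b) = (-26/7 + H)/((2*b)) = (-26/7 + H)*(1/(2*b)) = (-26/7 + H)/(2*b))
L(2, Y)*494 = ((1/14)*(-26 + 7*4)/2)*494 = ((1/14)*(1/2)*(-26 + 28))*494 = ((1/14)*(1/2)*2)*494 = (1/14)*494 = 247/7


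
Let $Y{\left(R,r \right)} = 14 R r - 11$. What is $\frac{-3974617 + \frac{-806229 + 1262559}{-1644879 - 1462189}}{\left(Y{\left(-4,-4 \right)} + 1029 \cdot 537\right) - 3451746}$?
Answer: $\frac{6174702874643}{4503632924640} \approx 1.371$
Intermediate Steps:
$Y{\left(R,r \right)} = -11 + 14 R r$ ($Y{\left(R,r \right)} = 14 R r - 11 = -11 + 14 R r$)
$\frac{-3974617 + \frac{-806229 + 1262559}{-1644879 - 1462189}}{\left(Y{\left(-4,-4 \right)} + 1029 \cdot 537\right) - 3451746} = \frac{-3974617 + \frac{-806229 + 1262559}{-1644879 - 1462189}}{\left(\left(-11 + 14 \left(-4\right) \left(-4\right)\right) + 1029 \cdot 537\right) - 3451746} = \frac{-3974617 + \frac{456330}{-3107068}}{\left(\left(-11 + 224\right) + 552573\right) - 3451746} = \frac{-3974617 + 456330 \left(- \frac{1}{3107068}\right)}{\left(213 + 552573\right) - 3451746} = \frac{-3974617 - \frac{228165}{1553534}}{552786 - 3451746} = - \frac{6174702874643}{1553534 \left(-2898960\right)} = \left(- \frac{6174702874643}{1553534}\right) \left(- \frac{1}{2898960}\right) = \frac{6174702874643}{4503632924640}$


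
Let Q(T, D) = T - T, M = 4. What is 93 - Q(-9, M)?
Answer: 93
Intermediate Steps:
Q(T, D) = 0
93 - Q(-9, M) = 93 - 1*0 = 93 + 0 = 93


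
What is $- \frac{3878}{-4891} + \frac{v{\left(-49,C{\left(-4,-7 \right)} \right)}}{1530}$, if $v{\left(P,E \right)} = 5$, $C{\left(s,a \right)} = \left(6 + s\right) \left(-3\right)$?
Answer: $\frac{1191559}{1496646} \approx 0.79615$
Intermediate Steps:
$C{\left(s,a \right)} = -18 - 3 s$
$- \frac{3878}{-4891} + \frac{v{\left(-49,C{\left(-4,-7 \right)} \right)}}{1530} = - \frac{3878}{-4891} + \frac{5}{1530} = \left(-3878\right) \left(- \frac{1}{4891}\right) + 5 \cdot \frac{1}{1530} = \frac{3878}{4891} + \frac{1}{306} = \frac{1191559}{1496646}$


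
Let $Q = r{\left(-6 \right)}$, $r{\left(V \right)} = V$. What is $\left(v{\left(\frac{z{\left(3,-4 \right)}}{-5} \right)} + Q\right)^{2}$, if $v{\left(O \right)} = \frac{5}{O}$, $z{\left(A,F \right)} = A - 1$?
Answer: $\frac{1369}{4} \approx 342.25$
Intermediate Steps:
$z{\left(A,F \right)} = -1 + A$
$Q = -6$
$\left(v{\left(\frac{z{\left(3,-4 \right)}}{-5} \right)} + Q\right)^{2} = \left(\frac{5}{\left(-1 + 3\right) \frac{1}{-5}} - 6\right)^{2} = \left(\frac{5}{2 \left(- \frac{1}{5}\right)} - 6\right)^{2} = \left(\frac{5}{- \frac{2}{5}} - 6\right)^{2} = \left(5 \left(- \frac{5}{2}\right) - 6\right)^{2} = \left(- \frac{25}{2} - 6\right)^{2} = \left(- \frac{37}{2}\right)^{2} = \frac{1369}{4}$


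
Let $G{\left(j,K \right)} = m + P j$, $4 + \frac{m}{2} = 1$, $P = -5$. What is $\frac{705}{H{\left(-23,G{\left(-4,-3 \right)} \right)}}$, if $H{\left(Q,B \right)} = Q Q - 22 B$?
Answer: $\frac{705}{221} \approx 3.19$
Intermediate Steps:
$m = -6$ ($m = -8 + 2 \cdot 1 = -8 + 2 = -6$)
$G{\left(j,K \right)} = -6 - 5 j$
$H{\left(Q,B \right)} = Q^{2} - 22 B$
$\frac{705}{H{\left(-23,G{\left(-4,-3 \right)} \right)}} = \frac{705}{\left(-23\right)^{2} - 22 \left(-6 - -20\right)} = \frac{705}{529 - 22 \left(-6 + 20\right)} = \frac{705}{529 - 308} = \frac{705}{221}$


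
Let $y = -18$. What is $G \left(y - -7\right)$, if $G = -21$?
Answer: $231$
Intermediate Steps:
$G \left(y - -7\right) = - 21 \left(-18 - -7\right) = - 21 \left(-18 + \left(-8 + 15\right)\right) = - 21 \left(-18 + 7\right) = \left(-21\right) \left(-11\right) = 231$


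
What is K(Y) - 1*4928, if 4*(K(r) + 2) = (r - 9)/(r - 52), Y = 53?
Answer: -4919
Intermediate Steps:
K(r) = -2 + (-9 + r)/(4*(-52 + r)) (K(r) = -2 + ((r - 9)/(r - 52))/4 = -2 + ((-9 + r)/(-52 + r))/4 = -2 + (-9 + r)/(4*(-52 + r)))
K(Y) - 1*4928 = (407 - 7*53)/(4*(-52 + 53)) - 1*4928 = (1/4)*(407 - 371)/1 - 4928 = (1/4)*1*36 - 4928 = 9 - 4928 = -4919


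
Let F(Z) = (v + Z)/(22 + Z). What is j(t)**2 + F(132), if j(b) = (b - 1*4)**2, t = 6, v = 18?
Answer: 1307/77 ≈ 16.974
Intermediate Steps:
F(Z) = (18 + Z)/(22 + Z)
j(b) = (-4 + b)**2 (j(b) = (b - 4)**2 = (-4 + b)**2)
j(t)**2 + F(132) = ((-4 + 6)**2)**2 + (18 + 132)/(22 + 132) = (2**2)**2 + 150/154 = 4**2 + (1/154)*150 = 16 + 75/77 = 1307/77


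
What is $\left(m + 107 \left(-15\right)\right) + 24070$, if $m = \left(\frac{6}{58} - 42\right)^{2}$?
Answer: $\frac{20369290}{841} \approx 24220.0$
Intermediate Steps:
$m = \frac{1476225}{841}$ ($m = \left(6 \cdot \frac{1}{58} - 42\right)^{2} = \left(\frac{3}{29} - 42\right)^{2} = \left(- \frac{1215}{29}\right)^{2} = \frac{1476225}{841} \approx 1755.3$)
$\left(m + 107 \left(-15\right)\right) + 24070 = \left(\frac{1476225}{841} + 107 \left(-15\right)\right) + 24070 = \left(\frac{1476225}{841} - 1605\right) + 24070 = \frac{126420}{841} + 24070 = \frac{20369290}{841}$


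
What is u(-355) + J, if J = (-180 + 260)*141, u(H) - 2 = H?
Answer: 10927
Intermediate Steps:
u(H) = 2 + H
J = 11280 (J = 80*141 = 11280)
u(-355) + J = (2 - 355) + 11280 = -353 + 11280 = 10927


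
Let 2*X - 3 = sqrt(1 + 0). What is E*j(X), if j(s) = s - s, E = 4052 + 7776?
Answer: 0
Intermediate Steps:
E = 11828
X = 2 (X = 3/2 + sqrt(1 + 0)/2 = 3/2 + sqrt(1)/2 = 3/2 + (1/2)*1 = 3/2 + 1/2 = 2)
j(s) = 0
E*j(X) = 11828*0 = 0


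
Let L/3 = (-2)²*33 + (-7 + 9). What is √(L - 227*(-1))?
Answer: √629 ≈ 25.080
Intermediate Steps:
L = 402 (L = 3*((-2)²*33 + (-7 + 9)) = 3*(4*33 + 2) = 3*(132 + 2) = 3*134 = 402)
√(L - 227*(-1)) = √(402 - 227*(-1)) = √(402 + 227) = √629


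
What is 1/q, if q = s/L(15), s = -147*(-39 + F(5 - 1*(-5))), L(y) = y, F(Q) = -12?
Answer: 5/2499 ≈ 0.0020008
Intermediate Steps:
s = 7497 (s = -147*(-39 - 12) = -147*(-51) = 7497)
q = 2499/5 (q = 7497/15 = 7497*(1/15) = 2499/5 ≈ 499.80)
1/q = 1/(2499/5) = 5/2499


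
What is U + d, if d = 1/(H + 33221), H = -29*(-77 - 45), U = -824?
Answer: -30289415/36759 ≈ -824.00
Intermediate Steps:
H = 3538 (H = -29*(-122) = 3538)
d = 1/36759 (d = 1/(3538 + 33221) = 1/36759 ≈ 2.7204e-5)
U + d = -824 + 1/36759 = -30289415/36759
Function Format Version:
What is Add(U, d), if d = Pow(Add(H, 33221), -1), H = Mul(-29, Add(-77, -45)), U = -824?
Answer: Rational(-30289415, 36759) ≈ -824.00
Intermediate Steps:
H = 3538 (H = Mul(-29, -122) = 3538)
d = Rational(1, 36759) (d = Pow(Add(3538, 33221), -1) = Pow(36759, -1) = Rational(1, 36759) ≈ 2.7204e-5)
Add(U, d) = Add(-824, Rational(1, 36759)) = Rational(-30289415, 36759)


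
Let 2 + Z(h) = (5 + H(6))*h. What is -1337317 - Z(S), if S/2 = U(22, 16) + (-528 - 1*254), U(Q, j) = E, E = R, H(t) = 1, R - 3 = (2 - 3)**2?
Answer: -1327979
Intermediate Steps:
R = 4 (R = 3 + (2 - 3)**2 = 3 + (-1)**2 = 3 + 1 = 4)
E = 4
U(Q, j) = 4
S = -1556 (S = 2*(4 + (-528 - 1*254)) = 2*(4 + (-528 - 254)) = 2*(4 - 782) = 2*(-778) = -1556)
Z(h) = -2 + 6*h (Z(h) = -2 + (5 + 1)*h = -2 + 6*h)
-1337317 - Z(S) = -1337317 - (-2 + 6*(-1556)) = -1337317 - (-2 - 9336) = -1337317 - 1*(-9338) = -1337317 + 9338 = -1327979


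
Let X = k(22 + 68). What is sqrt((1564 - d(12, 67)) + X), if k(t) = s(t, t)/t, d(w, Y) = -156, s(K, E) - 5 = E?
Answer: sqrt(61958)/6 ≈ 41.486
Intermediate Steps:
s(K, E) = 5 + E
k(t) = (5 + t)/t
X = 19/18 (X = (5 + (22 + 68))/(22 + 68) = (5 + 90)/90 = (1/90)*95 = 19/18 ≈ 1.0556)
sqrt((1564 - d(12, 67)) + X) = sqrt((1564 - 1*(-156)) + 19/18) = sqrt((1564 + 156) + 19/18) = sqrt(1720 + 19/18) = sqrt(30979/18) = sqrt(61958)/6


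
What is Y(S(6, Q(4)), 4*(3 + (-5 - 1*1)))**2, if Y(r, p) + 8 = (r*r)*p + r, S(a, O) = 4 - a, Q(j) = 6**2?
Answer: 3364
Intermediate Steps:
Q(j) = 36
Y(r, p) = -8 + r + p*r**2 (Y(r, p) = -8 + ((r*r)*p + r) = -8 + (r**2*p + r) = -8 + (p*r**2 + r) = -8 + (r + p*r**2) = -8 + r + p*r**2)
Y(S(6, Q(4)), 4*(3 + (-5 - 1*1)))**2 = (-8 + (4 - 1*6) + (4*(3 + (-5 - 1*1)))*(4 - 1*6)**2)**2 = (-8 + (4 - 6) + (4*(3 + (-5 - 1)))*(4 - 6)**2)**2 = (-8 - 2 + (4*(3 - 6))*(-2)**2)**2 = (-8 - 2 + (4*(-3))*4)**2 = (-8 - 2 - 12*4)**2 = (-8 - 2 - 48)**2 = (-58)**2 = 3364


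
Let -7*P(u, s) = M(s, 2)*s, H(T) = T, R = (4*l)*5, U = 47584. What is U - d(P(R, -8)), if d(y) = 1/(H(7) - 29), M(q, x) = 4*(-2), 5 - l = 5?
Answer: 1046849/22 ≈ 47584.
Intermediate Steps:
l = 0 (l = 5 - 1*5 = 5 - 5 = 0)
M(q, x) = -8
R = 0 (R = (4*0)*5 = 0*5 = 0)
P(u, s) = 8*s/7 (P(u, s) = -(-8)*s/7 = 8*s/7)
d(y) = -1/22 (d(y) = 1/(7 - 29) = 1/(-22) = -1/22)
U - d(P(R, -8)) = 47584 - 1*(-1/22) = 47584 + 1/22 = 1046849/22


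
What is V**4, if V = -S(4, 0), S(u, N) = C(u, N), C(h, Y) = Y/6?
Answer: 0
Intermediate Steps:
C(h, Y) = Y/6 (C(h, Y) = Y*(1/6) = Y/6)
S(u, N) = N/6
V = 0 (V = -0/6 = -1*0 = 0)
V**4 = 0**4 = 0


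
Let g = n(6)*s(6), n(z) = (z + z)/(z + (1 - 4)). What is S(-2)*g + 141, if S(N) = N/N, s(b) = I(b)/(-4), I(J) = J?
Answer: 135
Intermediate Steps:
s(b) = -b/4 (s(b) = b/(-4) = b*(-¼) = -b/4)
n(z) = 2*z/(-3 + z) (n(z) = (2*z)/(z - 3) = (2*z)/(-3 + z) = 2*z/(-3 + z))
S(N) = 1
g = -6 (g = (2*6/(-3 + 6))*(-¼*6) = (2*6/3)*(-3/2) = (2*6*(⅓))*(-3/2) = 4*(-3/2) = -6)
S(-2)*g + 141 = 1*(-6) + 141 = -6 + 141 = 135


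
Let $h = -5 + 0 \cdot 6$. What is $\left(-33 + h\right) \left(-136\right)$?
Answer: $5168$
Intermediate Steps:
$h = -5$ ($h = -5 + 0 = -5$)
$\left(-33 + h\right) \left(-136\right) = \left(-33 - 5\right) \left(-136\right) = \left(-38\right) \left(-136\right) = 5168$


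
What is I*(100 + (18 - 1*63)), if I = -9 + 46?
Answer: 2035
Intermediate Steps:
I = 37
I*(100 + (18 - 1*63)) = 37*(100 + (18 - 1*63)) = 37*(100 + (18 - 63)) = 37*(100 - 45) = 37*55 = 2035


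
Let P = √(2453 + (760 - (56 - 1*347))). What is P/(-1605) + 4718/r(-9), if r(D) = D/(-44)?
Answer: 207592/9 - 4*√219/1605 ≈ 23066.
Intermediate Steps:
r(D) = -D/44 (r(D) = D*(-1/44) = -D/44)
P = 4*√219 (P = √(2453 + (760 - (56 - 347))) = √(2453 + (760 - 1*(-291))) = √(2453 + (760 + 291)) = √(2453 + 1051) = √3504 = 4*√219 ≈ 59.195)
P/(-1605) + 4718/r(-9) = (4*√219)/(-1605) + 4718/((-1/44*(-9))) = (4*√219)*(-1/1605) + 4718/(9/44) = -4*√219/1605 + 4718*(44/9) = -4*√219/1605 + 207592/9 = 207592/9 - 4*√219/1605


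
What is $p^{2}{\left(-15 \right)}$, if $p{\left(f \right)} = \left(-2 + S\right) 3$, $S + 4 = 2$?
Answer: $144$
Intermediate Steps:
$S = -2$ ($S = -4 + 2 = -2$)
$p{\left(f \right)} = -12$ ($p{\left(f \right)} = \left(-2 - 2\right) 3 = \left(-4\right) 3 = -12$)
$p^{2}{\left(-15 \right)} = \left(-12\right)^{2} = 144$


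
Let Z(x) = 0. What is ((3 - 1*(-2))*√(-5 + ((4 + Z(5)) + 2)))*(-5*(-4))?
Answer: 100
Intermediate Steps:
((3 - 1*(-2))*√(-5 + ((4 + Z(5)) + 2)))*(-5*(-4)) = ((3 - 1*(-2))*√(-5 + ((4 + 0) + 2)))*(-5*(-4)) = ((3 + 2)*√(-5 + (4 + 2)))*20 = (5*√(-5 + 6))*20 = (5*√1)*20 = (5*1)*20 = 5*20 = 100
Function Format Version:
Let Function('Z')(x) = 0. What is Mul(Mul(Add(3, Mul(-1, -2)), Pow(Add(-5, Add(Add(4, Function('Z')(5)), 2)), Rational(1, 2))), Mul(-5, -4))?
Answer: 100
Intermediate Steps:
Mul(Mul(Add(3, Mul(-1, -2)), Pow(Add(-5, Add(Add(4, Function('Z')(5)), 2)), Rational(1, 2))), Mul(-5, -4)) = Mul(Mul(Add(3, Mul(-1, -2)), Pow(Add(-5, Add(Add(4, 0), 2)), Rational(1, 2))), Mul(-5, -4)) = Mul(Mul(Add(3, 2), Pow(Add(-5, Add(4, 2)), Rational(1, 2))), 20) = Mul(Mul(5, Pow(Add(-5, 6), Rational(1, 2))), 20) = Mul(Mul(5, Pow(1, Rational(1, 2))), 20) = Mul(Mul(5, 1), 20) = Mul(5, 20) = 100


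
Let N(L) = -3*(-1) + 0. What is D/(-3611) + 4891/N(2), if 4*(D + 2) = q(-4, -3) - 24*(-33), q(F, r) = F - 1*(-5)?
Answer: 449957/276 ≈ 1630.3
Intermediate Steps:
q(F, r) = 5 + F (q(F, r) = F + 5 = 5 + F)
N(L) = 3 (N(L) = 3 + 0 = 3)
D = 785/4 (D = -2 + ((5 - 4) - 24*(-33))/4 = -2 + (1 + 792)/4 = -2 + (¼)*793 = -2 + 793/4 = 785/4 ≈ 196.25)
D/(-3611) + 4891/N(2) = (785/4)/(-3611) + 4891/3 = (785/4)*(-1/3611) + 4891*(⅓) = -5/92 + 4891/3 = 449957/276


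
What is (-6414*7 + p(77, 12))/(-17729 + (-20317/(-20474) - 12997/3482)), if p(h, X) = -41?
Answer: 800930585363/316026015989 ≈ 2.5344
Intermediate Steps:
(-6414*7 + p(77, 12))/(-17729 + (-20317/(-20474) - 12997/3482)) = (-6414*7 - 41)/(-17729 + (-20317/(-20474) - 12997/3482)) = (-44898 - 41)/(-17729 + (-20317*(-1/20474) - 12997*1/3482)) = -44939/(-17729 + (20317/20474 - 12997/3482)) = -44939/(-17729 - 48839196/17822617) = -44939/(-316026015989/17822617) = -44939*(-17822617/316026015989) = 800930585363/316026015989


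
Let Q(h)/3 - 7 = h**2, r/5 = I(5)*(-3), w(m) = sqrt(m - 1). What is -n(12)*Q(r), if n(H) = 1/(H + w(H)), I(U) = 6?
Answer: -291852/133 + 24321*sqrt(11)/133 ≈ -1587.9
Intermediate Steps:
w(m) = sqrt(-1 + m)
n(H) = 1/(H + sqrt(-1 + H))
r = -90 (r = 5*(6*(-3)) = 5*(-18) = -90)
Q(h) = 21 + 3*h**2
-n(12)*Q(r) = -(21 + 3*(-90)**2)/(12 + sqrt(-1 + 12)) = -(21 + 3*8100)/(12 + sqrt(11)) = -(21 + 24300)/(12 + sqrt(11)) = -24321/(12 + sqrt(11))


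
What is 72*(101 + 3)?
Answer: 7488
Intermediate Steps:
72*(101 + 3) = 72*104 = 7488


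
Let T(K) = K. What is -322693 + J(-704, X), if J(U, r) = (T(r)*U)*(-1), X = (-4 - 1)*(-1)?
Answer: -319173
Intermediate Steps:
X = 5 (X = -5*(-1) = 5)
J(U, r) = -U*r (J(U, r) = (r*U)*(-1) = (U*r)*(-1) = -U*r)
-322693 + J(-704, X) = -322693 - 1*(-704)*5 = -322693 + 3520 = -319173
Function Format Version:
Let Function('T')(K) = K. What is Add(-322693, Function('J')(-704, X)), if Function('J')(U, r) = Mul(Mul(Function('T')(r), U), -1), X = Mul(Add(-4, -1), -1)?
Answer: -319173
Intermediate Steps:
X = 5 (X = Mul(-5, -1) = 5)
Function('J')(U, r) = Mul(-1, U, r) (Function('J')(U, r) = Mul(Mul(r, U), -1) = Mul(Mul(U, r), -1) = Mul(-1, U, r))
Add(-322693, Function('J')(-704, X)) = Add(-322693, Mul(-1, -704, 5)) = Add(-322693, 3520) = -319173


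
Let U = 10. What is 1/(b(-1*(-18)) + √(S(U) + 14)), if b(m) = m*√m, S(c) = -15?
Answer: 1/(I + 54*√2) ≈ 0.013092 - 0.0001714*I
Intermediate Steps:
b(m) = m^(3/2)
1/(b(-1*(-18)) + √(S(U) + 14)) = 1/((-1*(-18))^(3/2) + √(-15 + 14)) = 1/(18^(3/2) + √(-1)) = 1/(54*√2 + I) = 1/(I + 54*√2)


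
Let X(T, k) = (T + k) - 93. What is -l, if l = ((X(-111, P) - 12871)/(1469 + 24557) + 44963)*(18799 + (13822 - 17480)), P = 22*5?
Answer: -2531129779899/3718 ≈ -6.8078e+8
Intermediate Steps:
P = 110
X(T, k) = -93 + T + k
l = 2531129779899/3718 (l = (((-93 - 111 + 110) - 12871)/(1469 + 24557) + 44963)*(18799 + (13822 - 17480)) = ((-94 - 12871)/26026 + 44963)*(18799 - 3658) = (-12965*1/26026 + 44963)*15141 = (-12965/26026 + 44963)*15141 = (1170194073/26026)*15141 = 2531129779899/3718 ≈ 6.8078e+8)
-l = -1*2531129779899/3718 = -2531129779899/3718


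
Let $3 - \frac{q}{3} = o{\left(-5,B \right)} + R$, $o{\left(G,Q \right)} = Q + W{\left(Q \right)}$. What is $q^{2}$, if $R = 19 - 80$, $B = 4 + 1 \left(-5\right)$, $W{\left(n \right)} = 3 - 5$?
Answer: $40401$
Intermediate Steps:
$W{\left(n \right)} = -2$ ($W{\left(n \right)} = 3 - 5 = -2$)
$B = -1$ ($B = 4 - 5 = -1$)
$o{\left(G,Q \right)} = -2 + Q$ ($o{\left(G,Q \right)} = Q - 2 = -2 + Q$)
$R = -61$ ($R = 19 - 80 = -61$)
$q = 201$ ($q = 9 - 3 \left(\left(-2 - 1\right) - 61\right) = 9 - 3 \left(-3 - 61\right) = 9 - -192 = 9 + 192 = 201$)
$q^{2} = 201^{2} = 40401$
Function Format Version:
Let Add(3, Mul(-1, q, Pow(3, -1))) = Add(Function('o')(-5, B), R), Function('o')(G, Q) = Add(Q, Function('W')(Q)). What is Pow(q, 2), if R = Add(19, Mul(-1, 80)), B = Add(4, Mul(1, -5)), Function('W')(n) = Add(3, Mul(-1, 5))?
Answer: 40401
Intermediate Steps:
Function('W')(n) = -2 (Function('W')(n) = Add(3, -5) = -2)
B = -1 (B = Add(4, -5) = -1)
Function('o')(G, Q) = Add(-2, Q) (Function('o')(G, Q) = Add(Q, -2) = Add(-2, Q))
R = -61 (R = Add(19, -80) = -61)
q = 201 (q = Add(9, Mul(-3, Add(Add(-2, -1), -61))) = Add(9, Mul(-3, Add(-3, -61))) = Add(9, Mul(-3, -64)) = Add(9, 192) = 201)
Pow(q, 2) = Pow(201, 2) = 40401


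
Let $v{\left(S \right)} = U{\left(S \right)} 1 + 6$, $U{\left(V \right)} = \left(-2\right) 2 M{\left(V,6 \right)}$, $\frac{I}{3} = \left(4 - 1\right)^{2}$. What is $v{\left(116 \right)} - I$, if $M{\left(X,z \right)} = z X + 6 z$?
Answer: $-2949$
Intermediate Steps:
$M{\left(X,z \right)} = 6 z + X z$ ($M{\left(X,z \right)} = X z + 6 z = 6 z + X z$)
$I = 27$ ($I = 3 \left(4 - 1\right)^{2} = 3 \cdot 3^{2} = 3 \cdot 9 = 27$)
$U{\left(V \right)} = -144 - 24 V$ ($U{\left(V \right)} = \left(-2\right) 2 \cdot 6 \left(6 + V\right) = - 4 \left(36 + 6 V\right) = -144 - 24 V$)
$v{\left(S \right)} = -138 - 24 S$ ($v{\left(S \right)} = \left(-144 - 24 S\right) 1 + 6 = \left(-144 - 24 S\right) + 6 = -138 - 24 S$)
$v{\left(116 \right)} - I = \left(-138 - 2784\right) - 27 = -2922 - 27 = -2949$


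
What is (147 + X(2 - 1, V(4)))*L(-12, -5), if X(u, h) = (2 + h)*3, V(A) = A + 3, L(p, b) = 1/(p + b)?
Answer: -174/17 ≈ -10.235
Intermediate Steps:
L(p, b) = 1/(b + p)
V(A) = 3 + A
X(u, h) = 6 + 3*h
(147 + X(2 - 1, V(4)))*L(-12, -5) = (147 + (6 + 3*(3 + 4)))/(-5 - 12) = (147 + (6 + 3*7))/(-17) = (147 + (6 + 21))*(-1/17) = (147 + 27)*(-1/17) = 174*(-1/17) = -174/17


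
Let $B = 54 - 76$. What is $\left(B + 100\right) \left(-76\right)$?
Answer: $-5928$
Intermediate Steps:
$B = -22$ ($B = 54 - 76 = -22$)
$\left(B + 100\right) \left(-76\right) = \left(-22 + 100\right) \left(-76\right) = 78 \left(-76\right) = -5928$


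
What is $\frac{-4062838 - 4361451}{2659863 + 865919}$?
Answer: $- \frac{8424289}{3525782} \approx -2.3893$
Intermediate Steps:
$\frac{-4062838 - 4361451}{2659863 + 865919} = - \frac{8424289}{3525782}$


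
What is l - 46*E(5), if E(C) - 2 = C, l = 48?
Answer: -274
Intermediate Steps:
E(C) = 2 + C
l - 46*E(5) = 48 - 46*(2 + 5) = 48 - 46*7 = 48 - 322 = -274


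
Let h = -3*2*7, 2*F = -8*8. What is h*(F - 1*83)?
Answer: 4830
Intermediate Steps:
F = -32 (F = (-8*8)/2 = (½)*(-64) = -32)
h = -42 (h = -6*7 = -42)
h*(F - 1*83) = -42*(-32 - 1*83) = -42*(-32 - 83) = -42*(-115) = 4830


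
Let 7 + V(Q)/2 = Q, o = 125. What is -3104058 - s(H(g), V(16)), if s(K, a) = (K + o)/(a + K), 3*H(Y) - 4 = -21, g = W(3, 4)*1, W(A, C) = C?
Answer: -114850504/37 ≈ -3.1041e+6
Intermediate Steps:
g = 4 (g = 4*1 = 4)
V(Q) = -14 + 2*Q
H(Y) = -17/3 (H(Y) = 4/3 + (1/3)*(-21) = 4/3 - 7 = -17/3)
s(K, a) = (125 + K)/(K + a) (s(K, a) = (K + 125)/(a + K) = (125 + K)/(K + a))
-3104058 - s(H(g), V(16)) = -3104058 - (125 - 17/3)/(-17/3 + (-14 + 2*16)) = -3104058 - 358/((-17/3 + (-14 + 32))*3) = -3104058 - 358/((-17/3 + 18)*3) = -3104058 - 358/(37/3*3) = -3104058 - 3*358/(37*3) = -3104058 - 1*358/37 = -3104058 - 358/37 = -114850504/37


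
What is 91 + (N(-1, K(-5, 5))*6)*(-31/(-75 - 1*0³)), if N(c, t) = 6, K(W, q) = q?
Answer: 2647/25 ≈ 105.88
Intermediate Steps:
91 + (N(-1, K(-5, 5))*6)*(-31/(-75 - 1*0³)) = 91 + (6*6)*(-31/(-75 - 1*0³)) = 91 + 36*(-31/(-75 - 1*0)) = 91 + 36*(-31/(-75 + 0)) = 91 + 36*(-31/(-75)) = 91 + 36*(-31*(-1/75)) = 91 + 36*(31/75) = 91 + 372/25 = 2647/25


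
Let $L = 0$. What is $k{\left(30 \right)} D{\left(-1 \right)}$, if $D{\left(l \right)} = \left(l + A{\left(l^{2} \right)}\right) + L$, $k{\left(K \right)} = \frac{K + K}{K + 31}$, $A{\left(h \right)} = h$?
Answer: $0$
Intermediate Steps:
$k{\left(K \right)} = \frac{2 K}{31 + K}$
$D{\left(l \right)} = l + l^{2}$ ($D{\left(l \right)} = \left(l + l^{2}\right) + 0 = l + l^{2}$)
$k{\left(30 \right)} D{\left(-1 \right)} = 2 \cdot 30 \frac{1}{31 + 30} \left(- (1 - 1)\right) = 2 \cdot 30 \cdot \frac{1}{61} \left(\left(-1\right) 0\right) = 2 \cdot 30 \cdot \frac{1}{61} \cdot 0 = \frac{60}{61} \cdot 0 = 0$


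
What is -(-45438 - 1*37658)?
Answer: 83096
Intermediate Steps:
-(-45438 - 1*37658) = -(-45438 - 37658) = -1*(-83096) = 83096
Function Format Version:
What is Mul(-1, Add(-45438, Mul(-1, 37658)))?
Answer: 83096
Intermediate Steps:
Mul(-1, Add(-45438, Mul(-1, 37658))) = Mul(-1, Add(-45438, -37658)) = Mul(-1, -83096) = 83096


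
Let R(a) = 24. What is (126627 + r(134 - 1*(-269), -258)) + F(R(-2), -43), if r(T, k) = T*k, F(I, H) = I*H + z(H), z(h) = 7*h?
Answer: 21320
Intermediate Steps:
F(I, H) = 7*H + H*I (F(I, H) = I*H + 7*H = H*I + 7*H = 7*H + H*I)
(126627 + r(134 - 1*(-269), -258)) + F(R(-2), -43) = (126627 + (134 - 1*(-269))*(-258)) - 43*(7 + 24) = (126627 + (134 + 269)*(-258)) - 43*31 = (126627 + 403*(-258)) - 1333 = (126627 - 103974) - 1333 = 22653 - 1333 = 21320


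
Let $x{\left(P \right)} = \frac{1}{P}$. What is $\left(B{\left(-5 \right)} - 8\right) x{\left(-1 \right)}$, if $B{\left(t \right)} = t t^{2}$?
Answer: $133$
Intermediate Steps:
$B{\left(t \right)} = t^{3}$
$\left(B{\left(-5 \right)} - 8\right) x{\left(-1 \right)} = \frac{\left(-5\right)^{3} - 8}{-1} = \left(-125 - 8\right) \left(-1\right) = \left(-133\right) \left(-1\right) = 133$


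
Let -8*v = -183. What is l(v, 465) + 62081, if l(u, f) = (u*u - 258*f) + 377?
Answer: -3647279/64 ≈ -56989.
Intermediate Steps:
v = 183/8 (v = -⅛*(-183) = 183/8 ≈ 22.875)
l(u, f) = 377 + u² - 258*f (l(u, f) = (u² - 258*f) + 377 = 377 + u² - 258*f)
l(v, 465) + 62081 = (377 + (183/8)² - 258*465) + 62081 = (377 + 33489/64 - 119970) + 62081 = -7620463/64 + 62081 = -3647279/64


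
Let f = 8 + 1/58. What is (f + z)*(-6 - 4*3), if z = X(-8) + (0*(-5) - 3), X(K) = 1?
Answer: -3141/29 ≈ -108.31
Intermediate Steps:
z = -2 (z = 1 + (0*(-5) - 3) = 1 + (0 - 3) = 1 - 3 = -2)
f = 465/58 (f = 8 + 1/58 = 465/58 ≈ 8.0172)
(f + z)*(-6 - 4*3) = (465/58 - 2)*(-6 - 4*3) = 349*(-6 - 12)/58 = (349/58)*(-18) = -3141/29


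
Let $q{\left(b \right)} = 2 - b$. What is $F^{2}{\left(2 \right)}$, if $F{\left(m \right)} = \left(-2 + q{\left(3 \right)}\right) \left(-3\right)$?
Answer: $81$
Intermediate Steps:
$F{\left(m \right)} = 9$ ($F{\left(m \right)} = \left(-2 + \left(2 - 3\right)\right) \left(-3\right) = \left(-2 - 1\right) \left(-3\right) = \left(-3\right) \left(-3\right) = 9$)
$F^{2}{\left(2 \right)} = 9^{2} = 81$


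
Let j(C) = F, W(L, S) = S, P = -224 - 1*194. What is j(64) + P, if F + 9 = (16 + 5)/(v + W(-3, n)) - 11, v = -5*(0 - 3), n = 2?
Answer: -7425/17 ≈ -436.76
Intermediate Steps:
P = -418 (P = -224 - 194 = -418)
v = 15 (v = -5*(-3) = 15)
F = -319/17 (F = -9 + ((16 + 5)/(15 + 2) - 11) = -9 + (21/17 - 11) = -9 - 166/17 = -319/17 ≈ -18.765)
j(C) = -319/17
j(64) + P = -319/17 - 418 = -7425/17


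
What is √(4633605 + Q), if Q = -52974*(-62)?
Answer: 9*√97753 ≈ 2813.9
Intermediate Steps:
Q = 3284388
√(4633605 + Q) = √(4633605 + 3284388) = √7917993 = 9*√97753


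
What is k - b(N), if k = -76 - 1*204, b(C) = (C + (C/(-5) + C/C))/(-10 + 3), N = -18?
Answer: -9867/35 ≈ -281.91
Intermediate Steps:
b(C) = -⅐ - 4*C/35 (b(C) = (C + (C*(-⅕) + 1))/(-7) = (C + (-C/5 + 1))*(-⅐) = (C + (1 - C/5))*(-⅐) = (1 + 4*C/5)*(-⅐) = -⅐ - 4*C/35)
k = -280 (k = -76 - 204 = -280)
k - b(N) = -280 - (-⅐ - 4/35*(-18)) = -280 - (-⅐ + 72/35) = -280 - 1*67/35 = -280 - 67/35 = -9867/35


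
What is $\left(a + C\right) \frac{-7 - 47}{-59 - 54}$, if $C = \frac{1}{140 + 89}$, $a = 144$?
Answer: $\frac{1780758}{25877} \approx 68.816$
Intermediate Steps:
$C = \frac{1}{229} \approx 0.0043668$
$\left(a + C\right) \frac{-7 - 47}{-59 - 54} = \left(144 + \frac{1}{229}\right) \frac{-7 - 47}{-59 - 54} = \frac{32977 \left(- \frac{54}{-113}\right)}{229} = \frac{32977 \left(\left(-54\right) \left(- \frac{1}{113}\right)\right)}{229} = \frac{32977}{229} \cdot \frac{54}{113} = \frac{1780758}{25877}$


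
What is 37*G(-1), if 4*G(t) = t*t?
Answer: 37/4 ≈ 9.2500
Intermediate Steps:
G(t) = t**2/4 (G(t) = (t*t)/4 = t**2/4)
37*G(-1) = 37*((1/4)*(-1)**2) = 37*((1/4)*1) = 37*(1/4) = 37/4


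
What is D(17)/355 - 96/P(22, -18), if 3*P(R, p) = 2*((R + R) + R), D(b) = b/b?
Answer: -8509/3905 ≈ -2.1790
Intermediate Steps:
D(b) = 1
P(R, p) = 2*R (P(R, p) = (2*((R + R) + R))/3 = (2*(2*R + R))/3 = (2*(3*R))/3 = (6*R)/3 = 2*R)
D(17)/355 - 96/P(22, -18) = 1/355 - 96/(2*22) = 1*(1/355) - 96/44 = 1/355 - 96*1/44 = 1/355 - 24/11 = -8509/3905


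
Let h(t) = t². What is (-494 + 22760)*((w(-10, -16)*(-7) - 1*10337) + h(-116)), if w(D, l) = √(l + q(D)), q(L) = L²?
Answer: 69447654 - 311724*√21 ≈ 6.8019e+7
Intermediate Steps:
w(D, l) = √(l + D²)
(-494 + 22760)*((w(-10, -16)*(-7) - 1*10337) + h(-116)) = (-494 + 22760)*((√(-16 + (-10)²)*(-7) - 1*10337) + (-116)²) = 22266*((√(-16 + 100)*(-7) - 10337) + 13456) = 22266*((√84*(-7) - 10337) + 13456) = 22266*(((2*√21)*(-7) - 10337) + 13456) = 22266*((-14*√21 - 10337) + 13456) = 22266*((-10337 - 14*√21) + 13456) = 22266*(3119 - 14*√21) = 69447654 - 311724*√21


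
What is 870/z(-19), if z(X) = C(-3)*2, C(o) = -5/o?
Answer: 261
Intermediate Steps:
z(X) = 10/3 (z(X) = -5/(-3)*2 = -5*(-1/3)*2 = (5/3)*2 = 10/3)
870/z(-19) = 870/(10/3) = 870*(3/10) = 261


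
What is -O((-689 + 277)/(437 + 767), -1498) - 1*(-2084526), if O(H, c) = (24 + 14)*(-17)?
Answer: 2085172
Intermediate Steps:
O(H, c) = -646 (O(H, c) = 38*(-17) = -646)
-O((-689 + 277)/(437 + 767), -1498) - 1*(-2084526) = -1*(-646) - 1*(-2084526) = 646 + 2084526 = 2085172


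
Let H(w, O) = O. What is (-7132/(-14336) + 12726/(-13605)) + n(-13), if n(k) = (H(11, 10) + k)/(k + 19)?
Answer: -15244143/16253440 ≈ -0.93790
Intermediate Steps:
n(k) = (10 + k)/(19 + k) (n(k) = (10 + k)/(k + 19) = (10 + k)/(19 + k))
(-7132/(-14336) + 12726/(-13605)) + n(-13) = (-7132/(-14336) + 12726/(-13605)) + (10 - 13)/(19 - 13) = (-7132*(-1/14336) + 12726*(-1/13605)) - 3/6 = (1783/3584 - 4242/4535) + (⅙)*(-3) = -7117423/16253440 - ½ = -15244143/16253440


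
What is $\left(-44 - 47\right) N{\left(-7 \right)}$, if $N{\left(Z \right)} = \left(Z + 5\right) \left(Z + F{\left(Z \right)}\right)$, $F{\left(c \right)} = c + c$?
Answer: $-3822$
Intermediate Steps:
$F{\left(c \right)} = 2 c$
$N{\left(Z \right)} = 3 Z \left(5 + Z\right)$ ($N{\left(Z \right)} = \left(Z + 5\right) \left(Z + 2 Z\right) = \left(5 + Z\right) 3 Z = 3 Z \left(5 + Z\right)$)
$\left(-44 - 47\right) N{\left(-7 \right)} = \left(-44 - 47\right) 3 \left(-7\right) \left(5 - 7\right) = - 91 \cdot 3 \left(-7\right) \left(-2\right) = \left(-91\right) 42 = -3822$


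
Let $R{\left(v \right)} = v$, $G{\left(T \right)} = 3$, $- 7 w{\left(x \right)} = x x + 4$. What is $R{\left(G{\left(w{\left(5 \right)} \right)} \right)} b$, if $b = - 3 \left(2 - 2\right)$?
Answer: $0$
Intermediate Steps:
$w{\left(x \right)} = - \frac{4}{7} - \frac{x^{2}}{7}$ ($w{\left(x \right)} = - \frac{x x + 4}{7} = - \frac{x^{2} + 4}{7} = - \frac{4 + x^{2}}{7} = - \frac{4}{7} - \frac{x^{2}}{7}$)
$b = 0$ ($b = \left(-3\right) 0 = 0$)
$R{\left(G{\left(w{\left(5 \right)} \right)} \right)} b = 3 \cdot 0 = 0$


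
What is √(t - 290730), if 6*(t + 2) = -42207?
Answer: I*√1191066/2 ≈ 545.68*I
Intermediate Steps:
t = -14073/2 (t = -2 + (⅙)*(-42207) = -2 - 14069/2 = -14073/2 ≈ -7036.5)
√(t - 290730) = √(-14073/2 - 290730) = √(-595533/2) = I*√1191066/2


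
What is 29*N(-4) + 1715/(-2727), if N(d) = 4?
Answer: 314617/2727 ≈ 115.37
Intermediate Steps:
29*N(-4) + 1715/(-2727) = 29*4 + 1715/(-2727) = 116 + 1715*(-1/2727) = 116 - 1715/2727 = 314617/2727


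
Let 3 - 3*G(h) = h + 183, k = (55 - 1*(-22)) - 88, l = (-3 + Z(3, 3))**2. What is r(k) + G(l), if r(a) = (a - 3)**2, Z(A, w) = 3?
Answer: 136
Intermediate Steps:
l = 0 (l = (-3 + 3)**2 = 0**2 = 0)
k = -11 (k = (55 + 22) - 88 = 77 - 88 = -11)
G(h) = -60 - h/3 (G(h) = 1 - (h + 183)/3 = 1 - (183 + h)/3 = 1 + (-61 - h/3) = -60 - h/3)
r(a) = (-3 + a)**2
r(k) + G(l) = (-3 - 11)**2 + (-60 - 1/3*0) = (-14)**2 + (-60 + 0) = 196 - 60 = 136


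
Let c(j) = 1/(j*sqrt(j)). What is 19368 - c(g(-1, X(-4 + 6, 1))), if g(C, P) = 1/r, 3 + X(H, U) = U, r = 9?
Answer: 19341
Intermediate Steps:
X(H, U) = -3 + U
g(C, P) = 1/9
c(j) = j**(-3/2) (c(j) = 1/(j**(3/2)) = j**(-3/2))
19368 - c(g(-1, X(-4 + 6, 1))) = 19368 - 1/9**(-3/2) = 19368 - 1*27 = 19368 - 27 = 19341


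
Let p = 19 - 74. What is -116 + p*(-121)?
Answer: 6539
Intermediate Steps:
p = -55
-116 + p*(-121) = -116 - 55*(-121) = -116 + 6655 = 6539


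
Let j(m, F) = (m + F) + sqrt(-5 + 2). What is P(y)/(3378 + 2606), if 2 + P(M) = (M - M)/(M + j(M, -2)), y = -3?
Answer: -1/2992 ≈ -0.00033422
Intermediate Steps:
j(m, F) = F + m + I*sqrt(3) (j(m, F) = (F + m) + sqrt(-3) = (F + m) + I*sqrt(3) = F + m + I*sqrt(3))
P(M) = -2 (P(M) = -2 + (M - M)/(M + (-2 + M + I*sqrt(3))) = -2 + 0/(-2 + 2*M + I*sqrt(3)) = -2 + 0 = -2)
P(y)/(3378 + 2606) = -2/(3378 + 2606) = -2/5984 = (1/5984)*(-2) = -1/2992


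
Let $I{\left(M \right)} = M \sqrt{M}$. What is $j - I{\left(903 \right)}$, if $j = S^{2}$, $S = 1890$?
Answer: $3572100 - 903 \sqrt{903} \approx 3.545 \cdot 10^{6}$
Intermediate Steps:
$I{\left(M \right)} = M^{\frac{3}{2}}$
$j = 3572100$ ($j = 1890^{2} = 3572100$)
$j - I{\left(903 \right)} = 3572100 - 903^{\frac{3}{2}} = 3572100 - 903 \sqrt{903}$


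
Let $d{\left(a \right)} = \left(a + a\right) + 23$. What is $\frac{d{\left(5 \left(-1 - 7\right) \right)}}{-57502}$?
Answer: $\frac{57}{57502} \approx 0.00099127$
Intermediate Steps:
$d{\left(a \right)} = 23 + 2 a$ ($d{\left(a \right)} = 2 a + 23 = 23 + 2 a$)
$\frac{d{\left(5 \left(-1 - 7\right) \right)}}{-57502} = \frac{23 + 2 \cdot 5 \left(-1 - 7\right)}{-57502} = \left(23 + 2 \cdot 5 \left(-8\right)\right) \left(- \frac{1}{57502}\right) = \left(23 + 2 \left(-40\right)\right) \left(- \frac{1}{57502}\right) = \left(23 - 80\right) \left(- \frac{1}{57502}\right) = \left(-57\right) \left(- \frac{1}{57502}\right) = \frac{57}{57502}$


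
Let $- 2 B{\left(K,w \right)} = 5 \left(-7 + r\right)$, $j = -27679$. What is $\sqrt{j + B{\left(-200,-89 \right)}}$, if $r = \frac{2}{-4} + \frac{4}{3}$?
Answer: $\frac{i \sqrt{995889}}{6} \approx 166.32 i$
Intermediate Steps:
$r = \frac{5}{6}$ ($r = 2 \left(- \frac{1}{4}\right) + 4 \cdot \frac{1}{3} = - \frac{1}{2} + \frac{4}{3} = \frac{5}{6} \approx 0.83333$)
$B{\left(K,w \right)} = \frac{185}{12}$ ($B{\left(K,w \right)} = - \frac{5 \left(-7 + \frac{5}{6}\right)}{2} = - \frac{5 \left(- \frac{37}{6}\right)}{2} = \left(- \frac{1}{2}\right) \left(- \frac{185}{6}\right) = \frac{185}{12}$)
$\sqrt{j + B{\left(-200,-89 \right)}} = \sqrt{-27679 + \frac{185}{12}} = \sqrt{- \frac{331963}{12}} = \frac{i \sqrt{995889}}{6}$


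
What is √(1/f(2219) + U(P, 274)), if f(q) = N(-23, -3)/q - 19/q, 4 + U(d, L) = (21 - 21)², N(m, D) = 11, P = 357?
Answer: I*√4502/4 ≈ 16.774*I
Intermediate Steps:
U(d, L) = -4 (U(d, L) = -4 + (21 - 21)² = -4 + 0² = -4 + 0 = -4)
f(q) = -8/q (f(q) = 11/q - 19/q = -8/q)
√(1/f(2219) + U(P, 274)) = √(1/(-8/2219) - 4) = √(-2219/8 - 4) = √(-2251/8) = I*√4502/4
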